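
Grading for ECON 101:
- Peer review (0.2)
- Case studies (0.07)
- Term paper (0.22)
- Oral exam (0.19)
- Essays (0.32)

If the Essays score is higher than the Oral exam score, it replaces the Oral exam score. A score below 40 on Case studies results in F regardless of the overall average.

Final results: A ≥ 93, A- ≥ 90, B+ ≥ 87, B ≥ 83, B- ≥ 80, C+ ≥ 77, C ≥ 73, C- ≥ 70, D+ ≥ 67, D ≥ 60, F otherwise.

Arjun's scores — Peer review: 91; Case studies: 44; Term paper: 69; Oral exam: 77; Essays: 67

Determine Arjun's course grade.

C-

Essays (67) ≤ Oral exam (77), so Oral exam stays at 77.
Case studies score 44 ≥ 40: minimum met.
Weighted total:
  Peer review 91 × 0.2 = 18.2
  Case studies 44 × 0.07 = 3.08
  Term paper 69 × 0.22 = 15.18
  Oral exam 77 × 0.19 = 14.63
  Essays 67 × 0.32 = 21.44
Sum = 72.53
72.53 is ≥ 70 and < 73 → C-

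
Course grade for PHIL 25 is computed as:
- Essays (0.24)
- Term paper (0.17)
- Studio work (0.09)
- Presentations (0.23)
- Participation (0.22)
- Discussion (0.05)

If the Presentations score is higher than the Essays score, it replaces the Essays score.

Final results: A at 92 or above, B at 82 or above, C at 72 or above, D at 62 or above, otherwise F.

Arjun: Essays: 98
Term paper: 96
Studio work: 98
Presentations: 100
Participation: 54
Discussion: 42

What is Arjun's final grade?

B

Presentations (100) > Essays (98), so Essays counts as 100.
Weighted total:
  Essays 100 × 0.24 = 24
  Term paper 96 × 0.17 = 16.32
  Studio work 98 × 0.09 = 8.82
  Presentations 100 × 0.23 = 23
  Participation 54 × 0.22 = 11.88
  Discussion 42 × 0.05 = 2.1
Sum = 86.12
86.12 is ≥ 82 and < 92 → B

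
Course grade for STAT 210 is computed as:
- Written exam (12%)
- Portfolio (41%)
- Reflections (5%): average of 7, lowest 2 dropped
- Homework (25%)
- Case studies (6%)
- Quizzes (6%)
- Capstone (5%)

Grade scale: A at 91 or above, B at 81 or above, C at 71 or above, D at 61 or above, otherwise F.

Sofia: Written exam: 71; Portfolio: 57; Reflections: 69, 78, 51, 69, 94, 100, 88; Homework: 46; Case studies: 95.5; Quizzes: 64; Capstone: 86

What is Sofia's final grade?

D

Reflections: drop 51, 69 → average of remaining 5 = 429/5 = 85.8
Weighted total:
  Written exam 71 × 0.12 = 8.52
  Portfolio 57 × 0.41 = 23.37
  Reflections 85.8 × 0.05 = 4.29
  Homework 46 × 0.25 = 11.5
  Case studies 95.5 × 0.06 = 5.73
  Quizzes 64 × 0.06 = 3.84
  Capstone 86 × 0.05 = 4.3
Sum = 61.55
61.55 is ≥ 61 and < 71 → D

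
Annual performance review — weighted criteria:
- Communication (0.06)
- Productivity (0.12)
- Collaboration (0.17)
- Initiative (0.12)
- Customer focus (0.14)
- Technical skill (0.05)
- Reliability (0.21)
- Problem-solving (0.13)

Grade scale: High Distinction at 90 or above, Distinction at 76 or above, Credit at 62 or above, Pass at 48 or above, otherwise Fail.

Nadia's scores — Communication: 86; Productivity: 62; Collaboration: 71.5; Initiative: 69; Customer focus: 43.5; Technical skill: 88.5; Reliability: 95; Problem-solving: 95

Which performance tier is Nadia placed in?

Weighted total:
  Communication 86 × 0.06 = 5.16
  Productivity 62 × 0.12 = 7.44
  Collaboration 71.5 × 0.17 = 12.155
  Initiative 69 × 0.12 = 8.28
  Customer focus 43.5 × 0.14 = 6.09
  Technical skill 88.5 × 0.05 = 4.425
  Reliability 95 × 0.21 = 19.95
  Problem-solving 95 × 0.13 = 12.35
Sum = 75.85
75.85 is ≥ 62 and < 76 → Credit

Credit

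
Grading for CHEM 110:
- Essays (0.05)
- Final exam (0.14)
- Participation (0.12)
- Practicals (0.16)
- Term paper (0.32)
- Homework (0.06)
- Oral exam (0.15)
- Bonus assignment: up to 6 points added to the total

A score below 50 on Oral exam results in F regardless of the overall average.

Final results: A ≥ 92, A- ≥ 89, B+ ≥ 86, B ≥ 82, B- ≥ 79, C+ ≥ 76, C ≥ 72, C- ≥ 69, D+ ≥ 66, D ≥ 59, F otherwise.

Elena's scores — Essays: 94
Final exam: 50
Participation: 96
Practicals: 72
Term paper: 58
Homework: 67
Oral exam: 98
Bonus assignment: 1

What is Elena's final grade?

Oral exam score 98 ≥ 50: minimum met.
Weighted total:
  Essays 94 × 0.05 = 4.7
  Final exam 50 × 0.14 = 7
  Participation 96 × 0.12 = 11.52
  Practicals 72 × 0.16 = 11.52
  Term paper 58 × 0.32 = 18.56
  Homework 67 × 0.06 = 4.02
  Oral exam 98 × 0.15 = 14.7
Sum = 72.02
Bonus assignment: 72.02 + 1 = 73.02
73.02 is ≥ 72 and < 76 → C

C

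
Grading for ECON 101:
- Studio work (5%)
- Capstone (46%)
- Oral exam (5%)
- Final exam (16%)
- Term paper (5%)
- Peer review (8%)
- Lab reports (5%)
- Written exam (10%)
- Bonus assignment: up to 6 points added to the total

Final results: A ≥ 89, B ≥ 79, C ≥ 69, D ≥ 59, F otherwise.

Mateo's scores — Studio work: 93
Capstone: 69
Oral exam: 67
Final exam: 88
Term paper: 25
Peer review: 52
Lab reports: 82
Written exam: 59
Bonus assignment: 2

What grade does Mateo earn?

C

Weighted total:
  Studio work 93 × 0.05 = 4.65
  Capstone 69 × 0.46 = 31.74
  Oral exam 67 × 0.05 = 3.35
  Final exam 88 × 0.16 = 14.08
  Term paper 25 × 0.05 = 1.25
  Peer review 52 × 0.08 = 4.16
  Lab reports 82 × 0.05 = 4.1
  Written exam 59 × 0.1 = 5.9
Sum = 69.23
Bonus assignment: 69.23 + 2 = 71.23
71.23 is ≥ 69 and < 79 → C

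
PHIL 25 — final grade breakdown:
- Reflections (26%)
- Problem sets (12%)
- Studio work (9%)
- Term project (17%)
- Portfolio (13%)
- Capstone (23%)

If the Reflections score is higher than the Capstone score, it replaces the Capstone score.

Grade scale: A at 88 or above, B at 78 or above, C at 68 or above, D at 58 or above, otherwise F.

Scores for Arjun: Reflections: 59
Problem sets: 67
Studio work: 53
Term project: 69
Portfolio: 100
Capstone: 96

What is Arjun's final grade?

Reflections (59) ≤ Capstone (96), so Capstone stays at 96.
Weighted total:
  Reflections 59 × 0.26 = 15.34
  Problem sets 67 × 0.12 = 8.04
  Studio work 53 × 0.09 = 4.77
  Term project 69 × 0.17 = 11.73
  Portfolio 100 × 0.13 = 13
  Capstone 96 × 0.23 = 22.08
Sum = 74.96
74.96 is ≥ 68 and < 78 → C

C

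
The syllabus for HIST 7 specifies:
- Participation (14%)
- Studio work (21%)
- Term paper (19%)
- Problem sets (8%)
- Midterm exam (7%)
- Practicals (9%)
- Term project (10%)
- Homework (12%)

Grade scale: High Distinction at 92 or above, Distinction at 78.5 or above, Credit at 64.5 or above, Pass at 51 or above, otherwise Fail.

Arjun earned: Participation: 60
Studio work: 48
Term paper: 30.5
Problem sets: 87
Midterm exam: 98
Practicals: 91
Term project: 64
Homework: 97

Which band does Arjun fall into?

Pass

Weighted total:
  Participation 60 × 0.14 = 8.4
  Studio work 48 × 0.21 = 10.08
  Term paper 30.5 × 0.19 = 5.795
  Problem sets 87 × 0.08 = 6.96
  Midterm exam 98 × 0.07 = 6.86
  Practicals 91 × 0.09 = 8.19
  Term project 64 × 0.1 = 6.4
  Homework 97 × 0.12 = 11.64
Sum = 64.325
64.325 is ≥ 51 and < 64.5 → Pass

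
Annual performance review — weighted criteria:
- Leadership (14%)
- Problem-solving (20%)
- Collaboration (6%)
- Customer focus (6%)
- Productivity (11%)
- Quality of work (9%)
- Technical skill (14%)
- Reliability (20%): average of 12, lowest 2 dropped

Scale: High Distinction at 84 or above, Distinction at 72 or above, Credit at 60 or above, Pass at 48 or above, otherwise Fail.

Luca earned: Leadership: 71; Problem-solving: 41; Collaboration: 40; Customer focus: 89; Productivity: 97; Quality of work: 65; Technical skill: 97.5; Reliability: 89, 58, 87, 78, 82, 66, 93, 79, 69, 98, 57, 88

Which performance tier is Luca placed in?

Reliability: drop 57, 58 → average of remaining 10 = 829/10 = 82.9
Weighted total:
  Leadership 71 × 0.14 = 9.94
  Problem-solving 41 × 0.2 = 8.2
  Collaboration 40 × 0.06 = 2.4
  Customer focus 89 × 0.06 = 5.34
  Productivity 97 × 0.11 = 10.67
  Quality of work 65 × 0.09 = 5.85
  Technical skill 97.5 × 0.14 = 13.65
  Reliability 82.9 × 0.2 = 16.58
Sum = 72.63
72.63 is ≥ 72 and < 84 → Distinction

Distinction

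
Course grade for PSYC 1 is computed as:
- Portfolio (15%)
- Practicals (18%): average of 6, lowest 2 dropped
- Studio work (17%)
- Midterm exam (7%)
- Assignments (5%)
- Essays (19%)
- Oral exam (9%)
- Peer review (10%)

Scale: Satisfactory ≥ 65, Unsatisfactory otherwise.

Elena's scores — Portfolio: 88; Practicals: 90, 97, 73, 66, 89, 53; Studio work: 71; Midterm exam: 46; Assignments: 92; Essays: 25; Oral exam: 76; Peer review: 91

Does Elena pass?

Satisfactory

Practicals: drop 53, 66 → average of remaining 4 = 349/4 = 87.25
Weighted total:
  Portfolio 88 × 0.15 = 13.2
  Practicals 87.25 × 0.18 = 15.705
  Studio work 71 × 0.17 = 12.07
  Midterm exam 46 × 0.07 = 3.22
  Assignments 92 × 0.05 = 4.6
  Essays 25 × 0.19 = 4.75
  Oral exam 76 × 0.09 = 6.84
  Peer review 91 × 0.1 = 9.1
Sum = 69.485
69.485 ≥ 65 → Satisfactory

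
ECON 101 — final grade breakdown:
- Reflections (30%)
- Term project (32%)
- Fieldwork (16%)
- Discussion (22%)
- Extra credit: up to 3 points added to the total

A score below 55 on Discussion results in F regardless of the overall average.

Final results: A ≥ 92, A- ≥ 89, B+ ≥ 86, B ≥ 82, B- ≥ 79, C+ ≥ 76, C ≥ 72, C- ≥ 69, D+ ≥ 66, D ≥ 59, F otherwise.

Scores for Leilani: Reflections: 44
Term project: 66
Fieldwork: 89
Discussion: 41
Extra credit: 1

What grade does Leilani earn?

F

Discussion score 41 < 55: minimum not met.
Weighted total:
  Reflections 44 × 0.3 = 13.2
  Term project 66 × 0.32 = 21.12
  Fieldwork 89 × 0.16 = 14.24
  Discussion 41 × 0.22 = 9.02
Sum = 57.58
Extra credit: 57.58 + 1 = 58.58
Because the Discussion minimum was not met, the result is F.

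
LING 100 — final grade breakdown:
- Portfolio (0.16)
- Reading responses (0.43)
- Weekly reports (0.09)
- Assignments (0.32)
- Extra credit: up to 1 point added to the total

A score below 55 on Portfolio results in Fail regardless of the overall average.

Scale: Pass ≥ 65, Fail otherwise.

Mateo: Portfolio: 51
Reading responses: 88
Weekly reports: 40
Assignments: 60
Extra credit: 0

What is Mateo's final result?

Portfolio score 51 < 55: minimum not met.
Weighted total:
  Portfolio 51 × 0.16 = 8.16
  Reading responses 88 × 0.43 = 37.84
  Weekly reports 40 × 0.09 = 3.6
  Assignments 60 × 0.32 = 19.2
Sum = 68.8
Extra credit: 68.8 + 0 = 68.8
Because the Portfolio minimum was not met, the result is Fail.

Fail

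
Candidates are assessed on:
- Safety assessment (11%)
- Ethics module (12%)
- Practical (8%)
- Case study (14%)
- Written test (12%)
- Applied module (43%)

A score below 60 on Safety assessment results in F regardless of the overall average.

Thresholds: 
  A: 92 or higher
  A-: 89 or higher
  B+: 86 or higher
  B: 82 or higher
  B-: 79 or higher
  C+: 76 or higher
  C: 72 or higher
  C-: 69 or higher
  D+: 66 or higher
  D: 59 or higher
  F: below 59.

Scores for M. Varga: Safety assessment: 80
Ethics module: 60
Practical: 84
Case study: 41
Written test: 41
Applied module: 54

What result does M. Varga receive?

Safety assessment score 80 ≥ 60: minimum met.
Weighted total:
  Safety assessment 80 × 0.11 = 8.8
  Ethics module 60 × 0.12 = 7.2
  Practical 84 × 0.08 = 6.72
  Case study 41 × 0.14 = 5.74
  Written test 41 × 0.12 = 4.92
  Applied module 54 × 0.43 = 23.22
Sum = 56.6
56.6 < 59 → F

F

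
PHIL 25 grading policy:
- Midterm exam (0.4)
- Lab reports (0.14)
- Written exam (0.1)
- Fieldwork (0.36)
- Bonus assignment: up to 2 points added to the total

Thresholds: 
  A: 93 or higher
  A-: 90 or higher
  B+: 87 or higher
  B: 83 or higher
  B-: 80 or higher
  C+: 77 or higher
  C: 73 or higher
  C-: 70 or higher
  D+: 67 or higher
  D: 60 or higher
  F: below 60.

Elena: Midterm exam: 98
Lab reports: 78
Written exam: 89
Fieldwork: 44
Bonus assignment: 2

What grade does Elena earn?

Weighted total:
  Midterm exam 98 × 0.4 = 39.2
  Lab reports 78 × 0.14 = 10.92
  Written exam 89 × 0.1 = 8.9
  Fieldwork 44 × 0.36 = 15.84
Sum = 74.86
Bonus assignment: 74.86 + 2 = 76.86
76.86 is ≥ 73 and < 77 → C

C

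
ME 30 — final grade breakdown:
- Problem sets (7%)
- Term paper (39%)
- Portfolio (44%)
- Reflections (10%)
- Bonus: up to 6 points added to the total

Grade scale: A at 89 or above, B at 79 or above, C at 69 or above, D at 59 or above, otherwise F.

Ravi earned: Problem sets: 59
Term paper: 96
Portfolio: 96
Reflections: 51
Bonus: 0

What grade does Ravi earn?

B

Weighted total:
  Problem sets 59 × 0.07 = 4.13
  Term paper 96 × 0.39 = 37.44
  Portfolio 96 × 0.44 = 42.24
  Reflections 51 × 0.1 = 5.1
Sum = 88.91
Bonus: 88.91 + 0 = 88.91
88.91 is ≥ 79 and < 89 → B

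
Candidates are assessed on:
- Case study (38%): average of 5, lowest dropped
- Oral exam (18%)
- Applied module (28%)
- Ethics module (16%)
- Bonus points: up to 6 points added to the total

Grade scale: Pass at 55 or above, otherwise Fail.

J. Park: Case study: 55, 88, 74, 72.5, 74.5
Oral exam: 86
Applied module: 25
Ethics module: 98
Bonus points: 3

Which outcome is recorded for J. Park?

Pass

Case study: drop 55 → average of remaining 4 = 309/4 = 77.25
Weighted total:
  Case study 77.25 × 0.38 = 29.355
  Oral exam 86 × 0.18 = 15.48
  Applied module 25 × 0.28 = 7
  Ethics module 98 × 0.16 = 15.68
Sum = 67.515
Bonus points: 67.515 + 3 = 70.515
70.515 ≥ 55 → Pass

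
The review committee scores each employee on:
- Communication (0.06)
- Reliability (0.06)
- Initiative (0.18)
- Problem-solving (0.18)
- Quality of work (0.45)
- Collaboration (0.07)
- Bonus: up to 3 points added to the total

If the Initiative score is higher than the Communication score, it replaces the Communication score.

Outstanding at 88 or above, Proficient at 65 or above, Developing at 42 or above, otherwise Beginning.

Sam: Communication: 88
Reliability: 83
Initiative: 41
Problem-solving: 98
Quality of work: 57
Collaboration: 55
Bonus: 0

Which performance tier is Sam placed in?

Developing

Initiative (41) ≤ Communication (88), so Communication stays at 88.
Weighted total:
  Communication 88 × 0.06 = 5.28
  Reliability 83 × 0.06 = 4.98
  Initiative 41 × 0.18 = 7.38
  Problem-solving 98 × 0.18 = 17.64
  Quality of work 57 × 0.45 = 25.65
  Collaboration 55 × 0.07 = 3.85
Sum = 64.78
Bonus: 64.78 + 0 = 64.78
64.78 is ≥ 42 and < 65 → Developing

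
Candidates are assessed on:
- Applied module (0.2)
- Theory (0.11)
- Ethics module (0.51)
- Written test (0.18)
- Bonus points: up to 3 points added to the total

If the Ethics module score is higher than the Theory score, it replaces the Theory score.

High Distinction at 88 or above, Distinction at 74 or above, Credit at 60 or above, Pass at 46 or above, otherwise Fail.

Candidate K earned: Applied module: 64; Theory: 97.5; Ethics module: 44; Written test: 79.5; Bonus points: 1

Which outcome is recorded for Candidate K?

Credit

Ethics module (44) ≤ Theory (97.5), so Theory stays at 97.5.
Weighted total:
  Applied module 64 × 0.2 = 12.8
  Theory 97.5 × 0.11 = 10.725
  Ethics module 44 × 0.51 = 22.44
  Written test 79.5 × 0.18 = 14.31
Sum = 60.275
Bonus points: 60.275 + 1 = 61.275
61.275 is ≥ 60 and < 74 → Credit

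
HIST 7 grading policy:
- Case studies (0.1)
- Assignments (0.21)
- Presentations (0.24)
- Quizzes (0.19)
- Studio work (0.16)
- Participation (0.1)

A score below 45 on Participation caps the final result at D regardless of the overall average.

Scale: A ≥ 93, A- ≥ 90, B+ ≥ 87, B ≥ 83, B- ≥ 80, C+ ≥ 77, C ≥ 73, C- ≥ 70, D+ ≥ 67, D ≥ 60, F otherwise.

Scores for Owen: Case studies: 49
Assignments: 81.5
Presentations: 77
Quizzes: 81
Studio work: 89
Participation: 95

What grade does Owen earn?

Participation score 95 ≥ 45: minimum met.
Weighted total:
  Case studies 49 × 0.1 = 4.9
  Assignments 81.5 × 0.21 = 17.115
  Presentations 77 × 0.24 = 18.48
  Quizzes 81 × 0.19 = 15.39
  Studio work 89 × 0.16 = 14.24
  Participation 95 × 0.1 = 9.5
Sum = 79.625
79.625 is ≥ 77 and < 80 → C+

C+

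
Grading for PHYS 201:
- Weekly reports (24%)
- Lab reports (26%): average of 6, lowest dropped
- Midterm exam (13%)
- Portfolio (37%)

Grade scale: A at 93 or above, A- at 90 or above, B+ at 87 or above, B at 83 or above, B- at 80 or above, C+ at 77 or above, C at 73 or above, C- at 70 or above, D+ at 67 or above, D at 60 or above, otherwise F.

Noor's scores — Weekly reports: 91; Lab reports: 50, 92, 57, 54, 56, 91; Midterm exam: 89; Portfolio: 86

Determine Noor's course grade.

Lab reports: drop 50 → average of remaining 5 = 350/5 = 70
Weighted total:
  Weekly reports 91 × 0.24 = 21.84
  Lab reports 70 × 0.26 = 18.2
  Midterm exam 89 × 0.13 = 11.57
  Portfolio 86 × 0.37 = 31.82
Sum = 83.43
83.43 is ≥ 83 and < 87 → B

B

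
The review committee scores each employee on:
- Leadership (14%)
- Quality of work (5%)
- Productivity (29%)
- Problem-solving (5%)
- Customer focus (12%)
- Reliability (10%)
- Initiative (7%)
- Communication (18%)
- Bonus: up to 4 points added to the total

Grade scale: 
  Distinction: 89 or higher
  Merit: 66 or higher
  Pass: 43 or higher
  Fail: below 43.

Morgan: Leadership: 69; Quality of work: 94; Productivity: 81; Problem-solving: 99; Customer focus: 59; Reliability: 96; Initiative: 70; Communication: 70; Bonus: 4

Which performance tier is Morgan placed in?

Merit

Weighted total:
  Leadership 69 × 0.14 = 9.66
  Quality of work 94 × 0.05 = 4.7
  Productivity 81 × 0.29 = 23.49
  Problem-solving 99 × 0.05 = 4.95
  Customer focus 59 × 0.12 = 7.08
  Reliability 96 × 0.1 = 9.6
  Initiative 70 × 0.07 = 4.9
  Communication 70 × 0.18 = 12.6
Sum = 76.98
Bonus: 76.98 + 4 = 80.98
80.98 is ≥ 66 and < 89 → Merit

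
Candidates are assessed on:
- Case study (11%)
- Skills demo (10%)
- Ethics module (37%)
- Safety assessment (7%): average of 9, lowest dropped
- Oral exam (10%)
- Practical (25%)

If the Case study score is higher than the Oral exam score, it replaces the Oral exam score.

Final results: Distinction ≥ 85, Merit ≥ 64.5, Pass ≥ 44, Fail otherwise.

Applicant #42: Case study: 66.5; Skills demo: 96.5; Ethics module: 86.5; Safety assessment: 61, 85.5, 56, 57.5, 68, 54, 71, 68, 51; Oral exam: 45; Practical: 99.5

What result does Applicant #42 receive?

Distinction

Safety assessment: drop 51 → average of remaining 8 = 521/8 = 65.125
Case study (66.5) > Oral exam (45), so Oral exam counts as 66.5.
Weighted total:
  Case study 66.5 × 0.11 = 7.315
  Skills demo 96.5 × 0.1 = 9.65
  Ethics module 86.5 × 0.37 = 32.005
  Safety assessment 65.125 × 0.07 = 4.55875
  Oral exam 66.5 × 0.1 = 6.65
  Practical 99.5 × 0.25 = 24.875
Sum = 85.05375
85.05375 ≥ 85 → Distinction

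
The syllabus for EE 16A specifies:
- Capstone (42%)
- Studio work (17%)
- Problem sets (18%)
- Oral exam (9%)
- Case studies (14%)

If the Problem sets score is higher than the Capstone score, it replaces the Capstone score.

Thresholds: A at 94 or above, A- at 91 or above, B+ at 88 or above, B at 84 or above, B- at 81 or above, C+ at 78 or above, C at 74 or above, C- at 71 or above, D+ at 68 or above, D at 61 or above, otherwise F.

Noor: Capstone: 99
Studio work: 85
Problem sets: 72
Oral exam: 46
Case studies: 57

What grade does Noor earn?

Problem sets (72) ≤ Capstone (99), so Capstone stays at 99.
Weighted total:
  Capstone 99 × 0.42 = 41.58
  Studio work 85 × 0.17 = 14.45
  Problem sets 72 × 0.18 = 12.96
  Oral exam 46 × 0.09 = 4.14
  Case studies 57 × 0.14 = 7.98
Sum = 81.11
81.11 is ≥ 81 and < 84 → B-

B-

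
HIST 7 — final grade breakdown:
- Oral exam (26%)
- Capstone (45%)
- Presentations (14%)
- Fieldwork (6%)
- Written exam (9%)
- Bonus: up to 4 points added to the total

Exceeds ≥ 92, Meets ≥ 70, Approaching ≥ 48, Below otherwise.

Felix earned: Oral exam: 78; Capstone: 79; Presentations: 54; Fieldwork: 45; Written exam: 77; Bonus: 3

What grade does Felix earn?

Meets

Weighted total:
  Oral exam 78 × 0.26 = 20.28
  Capstone 79 × 0.45 = 35.55
  Presentations 54 × 0.14 = 7.56
  Fieldwork 45 × 0.06 = 2.7
  Written exam 77 × 0.09 = 6.93
Sum = 73.02
Bonus: 73.02 + 3 = 76.02
76.02 is ≥ 70 and < 92 → Meets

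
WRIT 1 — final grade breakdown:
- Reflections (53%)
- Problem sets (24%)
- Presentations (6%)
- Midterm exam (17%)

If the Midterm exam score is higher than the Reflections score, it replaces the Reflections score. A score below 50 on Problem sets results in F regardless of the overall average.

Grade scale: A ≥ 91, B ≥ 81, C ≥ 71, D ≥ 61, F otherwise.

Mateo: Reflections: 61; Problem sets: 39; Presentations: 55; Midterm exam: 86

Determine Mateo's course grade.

Midterm exam (86) > Reflections (61), so Reflections counts as 86.
Problem sets score 39 < 50: minimum not met.
Weighted total:
  Reflections 86 × 0.53 = 45.58
  Problem sets 39 × 0.24 = 9.36
  Presentations 55 × 0.06 = 3.3
  Midterm exam 86 × 0.17 = 14.62
Sum = 72.86
Because the Problem sets minimum was not met, the result is F.

F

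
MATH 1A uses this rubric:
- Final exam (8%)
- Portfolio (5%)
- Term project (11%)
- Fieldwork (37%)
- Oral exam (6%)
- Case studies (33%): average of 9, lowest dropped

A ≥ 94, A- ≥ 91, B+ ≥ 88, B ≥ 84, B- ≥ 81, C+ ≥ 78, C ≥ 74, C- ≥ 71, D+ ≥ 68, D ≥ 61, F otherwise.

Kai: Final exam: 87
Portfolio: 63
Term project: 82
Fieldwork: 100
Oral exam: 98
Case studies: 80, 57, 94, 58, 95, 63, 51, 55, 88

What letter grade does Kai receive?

B

Case studies: drop 51 → average of remaining 8 = 590/8 = 73.75
Weighted total:
  Final exam 87 × 0.08 = 6.96
  Portfolio 63 × 0.05 = 3.15
  Term project 82 × 0.11 = 9.02
  Fieldwork 100 × 0.37 = 37
  Oral exam 98 × 0.06 = 5.88
  Case studies 73.75 × 0.33 = 24.3375
Sum = 86.3475
86.3475 is ≥ 84 and < 88 → B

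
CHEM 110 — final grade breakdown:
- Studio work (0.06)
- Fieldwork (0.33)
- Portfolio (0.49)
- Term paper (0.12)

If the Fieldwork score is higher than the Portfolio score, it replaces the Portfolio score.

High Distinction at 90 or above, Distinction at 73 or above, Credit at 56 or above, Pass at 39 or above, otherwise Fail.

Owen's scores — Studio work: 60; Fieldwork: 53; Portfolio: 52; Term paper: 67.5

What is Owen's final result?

Pass

Fieldwork (53) > Portfolio (52), so Portfolio counts as 53.
Weighted total:
  Studio work 60 × 0.06 = 3.6
  Fieldwork 53 × 0.33 = 17.49
  Portfolio 53 × 0.49 = 25.97
  Term paper 67.5 × 0.12 = 8.1
Sum = 55.16
55.16 is ≥ 39 and < 56 → Pass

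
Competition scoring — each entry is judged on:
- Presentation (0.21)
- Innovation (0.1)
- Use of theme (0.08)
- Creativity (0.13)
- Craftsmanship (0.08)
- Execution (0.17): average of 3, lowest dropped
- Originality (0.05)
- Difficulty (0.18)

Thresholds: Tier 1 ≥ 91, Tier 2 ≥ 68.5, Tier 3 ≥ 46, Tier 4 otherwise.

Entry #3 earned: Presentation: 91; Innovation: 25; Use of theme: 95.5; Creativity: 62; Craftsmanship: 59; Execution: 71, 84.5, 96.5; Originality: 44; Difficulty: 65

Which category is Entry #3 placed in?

Execution: drop 71 → average of remaining 2 = 181/2 = 90.5
Weighted total:
  Presentation 91 × 0.21 = 19.11
  Innovation 25 × 0.1 = 2.5
  Use of theme 95.5 × 0.08 = 7.64
  Creativity 62 × 0.13 = 8.06
  Craftsmanship 59 × 0.08 = 4.72
  Execution 90.5 × 0.17 = 15.385
  Originality 44 × 0.05 = 2.2
  Difficulty 65 × 0.18 = 11.7
Sum = 71.315
71.315 is ≥ 68.5 and < 91 → Tier 2

Tier 2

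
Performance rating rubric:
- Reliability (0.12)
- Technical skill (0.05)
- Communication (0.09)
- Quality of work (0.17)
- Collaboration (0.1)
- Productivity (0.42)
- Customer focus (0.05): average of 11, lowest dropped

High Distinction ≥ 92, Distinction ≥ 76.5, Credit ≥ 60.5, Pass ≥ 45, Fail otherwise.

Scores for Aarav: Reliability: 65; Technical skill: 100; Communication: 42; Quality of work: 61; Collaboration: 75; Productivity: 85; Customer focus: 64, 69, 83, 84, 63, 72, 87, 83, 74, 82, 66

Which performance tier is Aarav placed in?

Credit

Customer focus: drop 63 → average of remaining 10 = 764/10 = 76.4
Weighted total:
  Reliability 65 × 0.12 = 7.8
  Technical skill 100 × 0.05 = 5
  Communication 42 × 0.09 = 3.78
  Quality of work 61 × 0.17 = 10.37
  Collaboration 75 × 0.1 = 7.5
  Productivity 85 × 0.42 = 35.7
  Customer focus 76.4 × 0.05 = 3.82
Sum = 73.97
73.97 is ≥ 60.5 and < 76.5 → Credit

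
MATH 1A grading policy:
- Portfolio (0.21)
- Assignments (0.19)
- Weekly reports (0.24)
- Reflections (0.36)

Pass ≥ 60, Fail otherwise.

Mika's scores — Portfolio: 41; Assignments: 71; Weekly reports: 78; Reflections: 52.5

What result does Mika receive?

Fail

Weighted total:
  Portfolio 41 × 0.21 = 8.61
  Assignments 71 × 0.19 = 13.49
  Weekly reports 78 × 0.24 = 18.72
  Reflections 52.5 × 0.36 = 18.9
Sum = 59.72
59.72 < 60 → Fail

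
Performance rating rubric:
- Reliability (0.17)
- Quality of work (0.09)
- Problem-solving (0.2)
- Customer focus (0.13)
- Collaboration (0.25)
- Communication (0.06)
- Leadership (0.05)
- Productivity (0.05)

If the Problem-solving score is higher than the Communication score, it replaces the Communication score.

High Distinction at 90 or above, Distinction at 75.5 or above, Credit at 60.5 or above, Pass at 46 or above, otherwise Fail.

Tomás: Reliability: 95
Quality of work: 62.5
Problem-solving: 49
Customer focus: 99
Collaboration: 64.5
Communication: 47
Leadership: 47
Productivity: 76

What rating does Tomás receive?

Credit

Problem-solving (49) > Communication (47), so Communication counts as 49.
Weighted total:
  Reliability 95 × 0.17 = 16.15
  Quality of work 62.5 × 0.09 = 5.625
  Problem-solving 49 × 0.2 = 9.8
  Customer focus 99 × 0.13 = 12.87
  Collaboration 64.5 × 0.25 = 16.125
  Communication 49 × 0.06 = 2.94
  Leadership 47 × 0.05 = 2.35
  Productivity 76 × 0.05 = 3.8
Sum = 69.66
69.66 is ≥ 60.5 and < 75.5 → Credit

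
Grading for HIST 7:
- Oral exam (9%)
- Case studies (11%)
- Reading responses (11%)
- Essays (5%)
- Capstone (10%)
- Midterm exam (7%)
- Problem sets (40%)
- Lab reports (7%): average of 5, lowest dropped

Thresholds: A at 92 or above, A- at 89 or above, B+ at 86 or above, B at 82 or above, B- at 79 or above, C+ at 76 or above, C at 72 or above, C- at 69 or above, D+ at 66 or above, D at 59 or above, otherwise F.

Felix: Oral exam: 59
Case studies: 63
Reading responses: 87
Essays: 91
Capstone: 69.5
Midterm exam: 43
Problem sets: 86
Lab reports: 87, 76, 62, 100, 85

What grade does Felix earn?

C+

Lab reports: drop 62 → average of remaining 4 = 348/4 = 87
Weighted total:
  Oral exam 59 × 0.09 = 5.31
  Case studies 63 × 0.11 = 6.93
  Reading responses 87 × 0.11 = 9.57
  Essays 91 × 0.05 = 4.55
  Capstone 69.5 × 0.1 = 6.95
  Midterm exam 43 × 0.07 = 3.01
  Problem sets 86 × 0.4 = 34.4
  Lab reports 87 × 0.07 = 6.09
Sum = 76.81
76.81 is ≥ 76 and < 79 → C+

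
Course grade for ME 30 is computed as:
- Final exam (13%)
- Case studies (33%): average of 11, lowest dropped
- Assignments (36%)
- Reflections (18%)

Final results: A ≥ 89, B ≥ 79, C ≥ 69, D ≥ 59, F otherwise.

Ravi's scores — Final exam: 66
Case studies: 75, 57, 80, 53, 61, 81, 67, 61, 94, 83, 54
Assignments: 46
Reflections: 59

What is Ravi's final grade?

Case studies: drop 53 → average of remaining 10 = 713/10 = 71.3
Weighted total:
  Final exam 66 × 0.13 = 8.58
  Case studies 71.3 × 0.33 = 23.529
  Assignments 46 × 0.36 = 16.56
  Reflections 59 × 0.18 = 10.62
Sum = 59.289
59.289 is ≥ 59 and < 69 → D

D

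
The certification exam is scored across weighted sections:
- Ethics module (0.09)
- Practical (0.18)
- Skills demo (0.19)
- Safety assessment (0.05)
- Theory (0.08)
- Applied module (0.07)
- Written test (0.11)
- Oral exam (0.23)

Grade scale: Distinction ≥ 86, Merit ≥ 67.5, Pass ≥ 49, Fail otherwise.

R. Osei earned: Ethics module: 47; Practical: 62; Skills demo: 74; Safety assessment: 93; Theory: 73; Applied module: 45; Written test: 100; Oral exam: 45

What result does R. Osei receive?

Pass

Weighted total:
  Ethics module 47 × 0.09 = 4.23
  Practical 62 × 0.18 = 11.16
  Skills demo 74 × 0.19 = 14.06
  Safety assessment 93 × 0.05 = 4.65
  Theory 73 × 0.08 = 5.84
  Applied module 45 × 0.07 = 3.15
  Written test 100 × 0.11 = 11
  Oral exam 45 × 0.23 = 10.35
Sum = 64.44
64.44 is ≥ 49 and < 67.5 → Pass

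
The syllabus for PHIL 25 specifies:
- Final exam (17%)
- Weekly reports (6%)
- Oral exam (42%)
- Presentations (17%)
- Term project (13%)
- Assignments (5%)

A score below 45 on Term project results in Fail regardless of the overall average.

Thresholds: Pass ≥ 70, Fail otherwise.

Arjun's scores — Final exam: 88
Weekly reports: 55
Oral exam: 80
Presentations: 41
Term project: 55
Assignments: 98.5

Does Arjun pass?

Term project score 55 ≥ 45: minimum met.
Weighted total:
  Final exam 88 × 0.17 = 14.96
  Weekly reports 55 × 0.06 = 3.3
  Oral exam 80 × 0.42 = 33.6
  Presentations 41 × 0.17 = 6.97
  Term project 55 × 0.13 = 7.15
  Assignments 98.5 × 0.05 = 4.925
Sum = 70.905
70.905 ≥ 70 → Pass

Pass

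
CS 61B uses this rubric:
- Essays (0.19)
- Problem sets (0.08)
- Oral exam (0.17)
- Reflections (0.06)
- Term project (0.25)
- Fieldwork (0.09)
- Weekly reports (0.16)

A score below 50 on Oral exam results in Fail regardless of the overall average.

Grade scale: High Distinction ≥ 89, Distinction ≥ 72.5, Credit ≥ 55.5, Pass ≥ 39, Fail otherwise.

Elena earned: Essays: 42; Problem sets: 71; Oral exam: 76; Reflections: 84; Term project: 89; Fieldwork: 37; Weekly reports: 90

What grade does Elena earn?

Oral exam score 76 ≥ 50: minimum met.
Weighted total:
  Essays 42 × 0.19 = 7.98
  Problem sets 71 × 0.08 = 5.68
  Oral exam 76 × 0.17 = 12.92
  Reflections 84 × 0.06 = 5.04
  Term project 89 × 0.25 = 22.25
  Fieldwork 37 × 0.09 = 3.33
  Weekly reports 90 × 0.16 = 14.4
Sum = 71.6
71.6 is ≥ 55.5 and < 72.5 → Credit

Credit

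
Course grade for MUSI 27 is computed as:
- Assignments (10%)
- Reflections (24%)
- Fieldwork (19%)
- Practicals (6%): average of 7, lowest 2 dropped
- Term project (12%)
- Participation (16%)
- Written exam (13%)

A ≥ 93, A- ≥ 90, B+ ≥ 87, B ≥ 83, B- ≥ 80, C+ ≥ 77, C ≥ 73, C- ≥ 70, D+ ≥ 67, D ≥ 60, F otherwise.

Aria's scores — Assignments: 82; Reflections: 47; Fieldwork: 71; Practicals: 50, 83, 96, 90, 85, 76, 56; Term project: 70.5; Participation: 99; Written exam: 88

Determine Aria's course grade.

C

Practicals: drop 50, 56 → average of remaining 5 = 430/5 = 86
Weighted total:
  Assignments 82 × 0.1 = 8.2
  Reflections 47 × 0.24 = 11.28
  Fieldwork 71 × 0.19 = 13.49
  Practicals 86 × 0.06 = 5.16
  Term project 70.5 × 0.12 = 8.46
  Participation 99 × 0.16 = 15.84
  Written exam 88 × 0.13 = 11.44
Sum = 73.87
73.87 is ≥ 73 and < 77 → C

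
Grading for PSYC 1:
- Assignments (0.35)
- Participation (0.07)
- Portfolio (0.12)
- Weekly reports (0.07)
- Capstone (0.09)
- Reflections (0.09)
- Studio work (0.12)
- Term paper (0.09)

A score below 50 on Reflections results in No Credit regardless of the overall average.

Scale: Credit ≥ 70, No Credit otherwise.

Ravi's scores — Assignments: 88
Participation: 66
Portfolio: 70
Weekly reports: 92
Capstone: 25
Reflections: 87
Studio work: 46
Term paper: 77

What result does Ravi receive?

Reflections score 87 ≥ 50: minimum met.
Weighted total:
  Assignments 88 × 0.35 = 30.8
  Participation 66 × 0.07 = 4.62
  Portfolio 70 × 0.12 = 8.4
  Weekly reports 92 × 0.07 = 6.44
  Capstone 25 × 0.09 = 2.25
  Reflections 87 × 0.09 = 7.83
  Studio work 46 × 0.12 = 5.52
  Term paper 77 × 0.09 = 6.93
Sum = 72.79
72.79 ≥ 70 → Credit

Credit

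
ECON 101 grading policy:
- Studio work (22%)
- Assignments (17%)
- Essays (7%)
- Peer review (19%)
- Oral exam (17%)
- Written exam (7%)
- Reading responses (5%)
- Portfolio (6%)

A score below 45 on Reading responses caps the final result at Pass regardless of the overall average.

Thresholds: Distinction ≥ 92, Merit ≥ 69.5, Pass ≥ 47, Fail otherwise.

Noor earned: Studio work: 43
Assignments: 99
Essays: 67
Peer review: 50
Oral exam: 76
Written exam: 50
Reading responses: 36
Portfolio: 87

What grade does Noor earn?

Pass

Reading responses score 36 < 45: minimum not met.
Weighted total:
  Studio work 43 × 0.22 = 9.46
  Assignments 99 × 0.17 = 16.83
  Essays 67 × 0.07 = 4.69
  Peer review 50 × 0.19 = 9.5
  Oral exam 76 × 0.17 = 12.92
  Written exam 50 × 0.07 = 3.5
  Reading responses 36 × 0.05 = 1.8
  Portfolio 87 × 0.06 = 5.22
Sum = 63.92
63.92 would be Pass; cap at Pass applies → Pass.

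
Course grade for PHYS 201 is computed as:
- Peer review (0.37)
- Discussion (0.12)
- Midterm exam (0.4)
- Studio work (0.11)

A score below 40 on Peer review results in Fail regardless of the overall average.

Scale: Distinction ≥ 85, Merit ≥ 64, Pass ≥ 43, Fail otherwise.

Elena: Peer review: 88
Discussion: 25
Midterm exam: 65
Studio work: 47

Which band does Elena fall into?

Merit

Peer review score 88 ≥ 40: minimum met.
Weighted total:
  Peer review 88 × 0.37 = 32.56
  Discussion 25 × 0.12 = 3
  Midterm exam 65 × 0.4 = 26
  Studio work 47 × 0.11 = 5.17
Sum = 66.73
66.73 is ≥ 64 and < 85 → Merit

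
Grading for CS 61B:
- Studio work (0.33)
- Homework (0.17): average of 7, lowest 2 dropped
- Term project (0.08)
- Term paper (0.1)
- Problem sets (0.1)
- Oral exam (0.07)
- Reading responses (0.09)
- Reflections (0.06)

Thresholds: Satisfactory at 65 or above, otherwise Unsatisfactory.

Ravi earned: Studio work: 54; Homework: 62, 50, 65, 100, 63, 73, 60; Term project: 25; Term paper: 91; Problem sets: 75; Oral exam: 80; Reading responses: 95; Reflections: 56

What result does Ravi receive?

Homework: drop 50, 60 → average of remaining 5 = 363/5 = 72.6
Weighted total:
  Studio work 54 × 0.33 = 17.82
  Homework 72.6 × 0.17 = 12.342
  Term project 25 × 0.08 = 2
  Term paper 91 × 0.1 = 9.1
  Problem sets 75 × 0.1 = 7.5
  Oral exam 80 × 0.07 = 5.6
  Reading responses 95 × 0.09 = 8.55
  Reflections 56 × 0.06 = 3.36
Sum = 66.272
66.272 ≥ 65 → Satisfactory

Satisfactory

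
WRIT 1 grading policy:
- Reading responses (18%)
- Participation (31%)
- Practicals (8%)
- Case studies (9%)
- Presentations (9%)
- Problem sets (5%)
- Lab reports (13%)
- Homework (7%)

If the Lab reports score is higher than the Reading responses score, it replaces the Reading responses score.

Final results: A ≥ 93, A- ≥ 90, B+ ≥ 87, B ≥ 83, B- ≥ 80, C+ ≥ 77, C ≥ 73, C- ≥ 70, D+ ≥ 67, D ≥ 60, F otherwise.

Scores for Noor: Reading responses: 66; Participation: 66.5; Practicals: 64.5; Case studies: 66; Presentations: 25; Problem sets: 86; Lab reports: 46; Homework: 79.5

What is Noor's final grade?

D

Lab reports (46) ≤ Reading responses (66), so Reading responses stays at 66.
Weighted total:
  Reading responses 66 × 0.18 = 11.88
  Participation 66.5 × 0.31 = 20.615
  Practicals 64.5 × 0.08 = 5.16
  Case studies 66 × 0.09 = 5.94
  Presentations 25 × 0.09 = 2.25
  Problem sets 86 × 0.05 = 4.3
  Lab reports 46 × 0.13 = 5.98
  Homework 79.5 × 0.07 = 5.565
Sum = 61.69
61.69 is ≥ 60 and < 67 → D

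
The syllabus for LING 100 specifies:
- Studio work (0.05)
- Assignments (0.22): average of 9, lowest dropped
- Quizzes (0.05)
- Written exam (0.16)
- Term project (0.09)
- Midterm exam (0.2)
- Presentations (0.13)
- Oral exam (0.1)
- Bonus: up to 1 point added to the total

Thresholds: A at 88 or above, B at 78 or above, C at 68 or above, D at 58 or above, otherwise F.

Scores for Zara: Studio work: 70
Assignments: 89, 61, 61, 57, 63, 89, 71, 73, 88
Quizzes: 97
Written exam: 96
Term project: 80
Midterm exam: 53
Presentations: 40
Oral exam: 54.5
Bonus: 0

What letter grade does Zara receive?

Assignments: drop 57 → average of remaining 8 = 595/8 = 74.375
Weighted total:
  Studio work 70 × 0.05 = 3.5
  Assignments 74.375 × 0.22 = 16.3625
  Quizzes 97 × 0.05 = 4.85
  Written exam 96 × 0.16 = 15.36
  Term project 80 × 0.09 = 7.2
  Midterm exam 53 × 0.2 = 10.6
  Presentations 40 × 0.13 = 5.2
  Oral exam 54.5 × 0.1 = 5.45
Sum = 68.5225
Bonus: 68.5225 + 0 = 68.5225
68.5225 is ≥ 68 and < 78 → C

C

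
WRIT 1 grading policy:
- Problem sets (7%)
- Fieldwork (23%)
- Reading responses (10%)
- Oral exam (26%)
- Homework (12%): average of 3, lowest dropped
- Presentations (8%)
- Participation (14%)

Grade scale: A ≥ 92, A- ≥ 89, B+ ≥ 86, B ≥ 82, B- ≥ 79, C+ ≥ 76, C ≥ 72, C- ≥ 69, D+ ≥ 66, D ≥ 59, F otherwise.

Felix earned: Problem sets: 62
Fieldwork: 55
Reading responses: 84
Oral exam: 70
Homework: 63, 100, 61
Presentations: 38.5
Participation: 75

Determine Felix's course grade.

D+

Homework: drop 61 → average of remaining 2 = 163/2 = 81.5
Weighted total:
  Problem sets 62 × 0.07 = 4.34
  Fieldwork 55 × 0.23 = 12.65
  Reading responses 84 × 0.1 = 8.4
  Oral exam 70 × 0.26 = 18.2
  Homework 81.5 × 0.12 = 9.78
  Presentations 38.5 × 0.08 = 3.08
  Participation 75 × 0.14 = 10.5
Sum = 66.95
66.95 is ≥ 66 and < 69 → D+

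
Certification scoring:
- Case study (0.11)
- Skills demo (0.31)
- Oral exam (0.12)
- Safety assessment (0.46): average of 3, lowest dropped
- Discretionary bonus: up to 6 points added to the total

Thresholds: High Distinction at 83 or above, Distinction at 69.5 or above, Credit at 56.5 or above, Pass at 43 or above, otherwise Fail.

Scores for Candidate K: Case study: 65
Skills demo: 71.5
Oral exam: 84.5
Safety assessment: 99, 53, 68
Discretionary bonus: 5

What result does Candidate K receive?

Safety assessment: drop 53 → average of remaining 2 = 167/2 = 83.5
Weighted total:
  Case study 65 × 0.11 = 7.15
  Skills demo 71.5 × 0.31 = 22.165
  Oral exam 84.5 × 0.12 = 10.14
  Safety assessment 83.5 × 0.46 = 38.41
Sum = 77.865
Discretionary bonus: 77.865 + 5 = 82.865
82.865 is ≥ 69.5 and < 83 → Distinction

Distinction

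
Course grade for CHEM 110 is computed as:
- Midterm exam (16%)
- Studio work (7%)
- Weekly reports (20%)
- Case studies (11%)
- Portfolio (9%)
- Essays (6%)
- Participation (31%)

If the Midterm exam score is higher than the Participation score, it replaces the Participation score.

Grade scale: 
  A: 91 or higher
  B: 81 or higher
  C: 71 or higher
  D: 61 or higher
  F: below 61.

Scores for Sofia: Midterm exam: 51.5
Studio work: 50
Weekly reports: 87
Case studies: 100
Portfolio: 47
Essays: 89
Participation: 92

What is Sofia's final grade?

Midterm exam (51.5) ≤ Participation (92), so Participation stays at 92.
Weighted total:
  Midterm exam 51.5 × 0.16 = 8.24
  Studio work 50 × 0.07 = 3.5
  Weekly reports 87 × 0.2 = 17.4
  Case studies 100 × 0.11 = 11
  Portfolio 47 × 0.09 = 4.23
  Essays 89 × 0.06 = 5.34
  Participation 92 × 0.31 = 28.52
Sum = 78.23
78.23 is ≥ 71 and < 81 → C

C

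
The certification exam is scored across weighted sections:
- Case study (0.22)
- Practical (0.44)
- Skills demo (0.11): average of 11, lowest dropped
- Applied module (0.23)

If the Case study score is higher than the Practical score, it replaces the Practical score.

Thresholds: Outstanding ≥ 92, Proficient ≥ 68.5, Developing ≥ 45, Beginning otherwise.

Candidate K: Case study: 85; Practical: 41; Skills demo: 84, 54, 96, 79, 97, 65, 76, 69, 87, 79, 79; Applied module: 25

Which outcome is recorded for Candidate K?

Proficient

Skills demo: drop 54 → average of remaining 10 = 811/10 = 81.1
Case study (85) > Practical (41), so Practical counts as 85.
Weighted total:
  Case study 85 × 0.22 = 18.7
  Practical 85 × 0.44 = 37.4
  Skills demo 81.1 × 0.11 = 8.921
  Applied module 25 × 0.23 = 5.75
Sum = 70.771
70.771 is ≥ 68.5 and < 92 → Proficient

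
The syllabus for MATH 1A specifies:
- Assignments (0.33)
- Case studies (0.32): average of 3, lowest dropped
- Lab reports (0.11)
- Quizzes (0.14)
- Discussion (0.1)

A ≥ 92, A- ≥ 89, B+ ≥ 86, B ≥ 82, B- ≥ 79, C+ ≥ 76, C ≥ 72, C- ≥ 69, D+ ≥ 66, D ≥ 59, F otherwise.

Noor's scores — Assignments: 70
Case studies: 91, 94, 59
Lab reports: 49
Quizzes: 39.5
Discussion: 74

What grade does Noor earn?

C-

Case studies: drop 59 → average of remaining 2 = 185/2 = 92.5
Weighted total:
  Assignments 70 × 0.33 = 23.1
  Case studies 92.5 × 0.32 = 29.6
  Lab reports 49 × 0.11 = 5.39
  Quizzes 39.5 × 0.14 = 5.53
  Discussion 74 × 0.1 = 7.4
Sum = 71.02
71.02 is ≥ 69 and < 72 → C-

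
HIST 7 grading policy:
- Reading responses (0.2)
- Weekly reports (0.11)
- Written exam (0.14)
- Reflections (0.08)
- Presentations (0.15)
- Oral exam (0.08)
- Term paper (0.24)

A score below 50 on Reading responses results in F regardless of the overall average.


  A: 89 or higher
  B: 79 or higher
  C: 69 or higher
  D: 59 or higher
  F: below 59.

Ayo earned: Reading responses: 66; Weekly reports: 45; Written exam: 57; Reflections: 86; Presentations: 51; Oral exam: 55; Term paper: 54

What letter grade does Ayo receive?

Reading responses score 66 ≥ 50: minimum met.
Weighted total:
  Reading responses 66 × 0.2 = 13.2
  Weekly reports 45 × 0.11 = 4.95
  Written exam 57 × 0.14 = 7.98
  Reflections 86 × 0.08 = 6.88
  Presentations 51 × 0.15 = 7.65
  Oral exam 55 × 0.08 = 4.4
  Term paper 54 × 0.24 = 12.96
Sum = 58.02
58.02 < 59 → F

F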